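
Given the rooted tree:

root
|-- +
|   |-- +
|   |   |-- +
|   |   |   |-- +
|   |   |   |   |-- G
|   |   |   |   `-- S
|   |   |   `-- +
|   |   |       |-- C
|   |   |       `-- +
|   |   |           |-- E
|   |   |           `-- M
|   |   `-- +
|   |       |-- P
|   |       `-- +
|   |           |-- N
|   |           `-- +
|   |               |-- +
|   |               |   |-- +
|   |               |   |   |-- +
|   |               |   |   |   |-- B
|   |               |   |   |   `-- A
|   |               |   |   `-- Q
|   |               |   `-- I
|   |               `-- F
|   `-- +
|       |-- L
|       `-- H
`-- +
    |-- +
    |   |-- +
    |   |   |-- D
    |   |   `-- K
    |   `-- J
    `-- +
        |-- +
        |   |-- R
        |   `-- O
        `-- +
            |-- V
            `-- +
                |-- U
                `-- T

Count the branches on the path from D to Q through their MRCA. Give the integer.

12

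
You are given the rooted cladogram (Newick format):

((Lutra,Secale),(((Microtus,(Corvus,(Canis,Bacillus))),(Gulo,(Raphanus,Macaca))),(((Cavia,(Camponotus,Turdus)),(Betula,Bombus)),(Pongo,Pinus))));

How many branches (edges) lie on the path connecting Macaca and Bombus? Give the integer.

8

The MRCA of Macaca and Bombus is the node subtending (((Microtus,(Corvus,(Canis,Bacillus))),(Gulo,(Raphanus,Macaca))),(((Cavia,(Camponotus,Turdus)),(Betula,Bombus)),(Pongo,Pinus))).
From Macaca up to that node: 4 branches. From Bombus up to the same node: 4 branches. Total: 4 + 4 = 8.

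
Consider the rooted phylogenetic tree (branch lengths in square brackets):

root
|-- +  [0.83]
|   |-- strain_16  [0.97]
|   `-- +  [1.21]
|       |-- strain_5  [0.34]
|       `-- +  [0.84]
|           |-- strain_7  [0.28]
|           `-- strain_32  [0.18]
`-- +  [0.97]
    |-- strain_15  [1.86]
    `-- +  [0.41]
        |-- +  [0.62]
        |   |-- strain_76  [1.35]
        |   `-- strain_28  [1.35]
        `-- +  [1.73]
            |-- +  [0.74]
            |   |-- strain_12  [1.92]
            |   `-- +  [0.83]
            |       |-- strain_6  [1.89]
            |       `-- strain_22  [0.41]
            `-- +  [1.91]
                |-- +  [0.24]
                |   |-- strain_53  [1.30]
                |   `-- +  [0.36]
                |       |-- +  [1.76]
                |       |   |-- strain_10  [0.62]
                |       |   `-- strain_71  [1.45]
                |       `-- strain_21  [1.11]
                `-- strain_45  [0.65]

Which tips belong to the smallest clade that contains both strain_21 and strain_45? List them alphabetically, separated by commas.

Tracing strain_21: it sits inside ((strain_10,strain_71),strain_21).
Tracing strain_45: it sits inside ((strain_53,((strain_10,strain_71),strain_21)),strain_45).
The smallest clade enclosing both is ((strain_53,((strain_10,strain_71),strain_21)),strain_45); the answer is its 5 terminal taxa in alphabetical order.

strain_10, strain_21, strain_45, strain_53, strain_71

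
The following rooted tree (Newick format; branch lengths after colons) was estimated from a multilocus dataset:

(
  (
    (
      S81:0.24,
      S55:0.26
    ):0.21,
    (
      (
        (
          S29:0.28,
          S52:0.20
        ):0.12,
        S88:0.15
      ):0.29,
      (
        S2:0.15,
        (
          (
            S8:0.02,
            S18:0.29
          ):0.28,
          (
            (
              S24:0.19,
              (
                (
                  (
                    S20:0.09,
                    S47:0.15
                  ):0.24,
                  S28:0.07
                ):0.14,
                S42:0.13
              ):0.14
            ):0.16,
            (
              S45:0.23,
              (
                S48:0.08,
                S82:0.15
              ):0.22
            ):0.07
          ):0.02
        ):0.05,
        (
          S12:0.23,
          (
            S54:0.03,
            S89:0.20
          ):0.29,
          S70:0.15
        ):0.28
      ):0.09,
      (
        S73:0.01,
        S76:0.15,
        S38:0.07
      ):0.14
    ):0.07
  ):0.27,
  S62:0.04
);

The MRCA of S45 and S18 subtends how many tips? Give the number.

10

The MRCA of S45 and S18 is the node subtending ((S8,S18),((S24,(((S20,S47),S28),S42)),(S45,(S48,S82)))).
That clade contains 10 terminal taxa: S18, S20, S24, S28, S42, S45, S47, S48, S8, S82.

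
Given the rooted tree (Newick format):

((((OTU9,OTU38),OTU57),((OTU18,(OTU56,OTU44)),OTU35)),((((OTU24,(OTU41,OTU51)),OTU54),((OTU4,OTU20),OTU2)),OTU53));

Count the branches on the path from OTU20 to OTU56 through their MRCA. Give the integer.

10

The MRCA of OTU20 and OTU56 is the root of the tree.
From OTU20 up to that node: 5 branches. From OTU56 up to the same node: 5 branches. Total: 5 + 5 = 10.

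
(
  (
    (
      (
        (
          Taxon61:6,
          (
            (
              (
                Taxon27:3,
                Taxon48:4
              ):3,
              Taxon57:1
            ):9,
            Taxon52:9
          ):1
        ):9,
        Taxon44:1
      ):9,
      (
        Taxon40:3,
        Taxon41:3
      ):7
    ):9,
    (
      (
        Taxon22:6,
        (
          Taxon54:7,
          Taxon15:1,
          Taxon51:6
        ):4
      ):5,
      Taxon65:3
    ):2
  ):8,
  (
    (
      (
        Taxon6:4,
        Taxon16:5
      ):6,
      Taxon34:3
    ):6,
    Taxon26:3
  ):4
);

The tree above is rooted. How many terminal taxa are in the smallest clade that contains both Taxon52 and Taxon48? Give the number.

The MRCA of Taxon52 and Taxon48 is the node subtending (((Taxon27,Taxon48),Taxon57),Taxon52).
That clade contains 4 terminal taxa: Taxon27, Taxon48, Taxon52, Taxon57.

4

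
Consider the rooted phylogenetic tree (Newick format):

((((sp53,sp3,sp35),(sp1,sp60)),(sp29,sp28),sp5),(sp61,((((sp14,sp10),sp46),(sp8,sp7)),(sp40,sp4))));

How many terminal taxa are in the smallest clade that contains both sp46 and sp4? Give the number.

7

The MRCA of sp46 and sp4 is the node subtending ((((sp14,sp10),sp46),(sp8,sp7)),(sp40,sp4)).
That clade contains 7 terminal taxa: sp10, sp14, sp4, sp40, sp46, sp7, sp8.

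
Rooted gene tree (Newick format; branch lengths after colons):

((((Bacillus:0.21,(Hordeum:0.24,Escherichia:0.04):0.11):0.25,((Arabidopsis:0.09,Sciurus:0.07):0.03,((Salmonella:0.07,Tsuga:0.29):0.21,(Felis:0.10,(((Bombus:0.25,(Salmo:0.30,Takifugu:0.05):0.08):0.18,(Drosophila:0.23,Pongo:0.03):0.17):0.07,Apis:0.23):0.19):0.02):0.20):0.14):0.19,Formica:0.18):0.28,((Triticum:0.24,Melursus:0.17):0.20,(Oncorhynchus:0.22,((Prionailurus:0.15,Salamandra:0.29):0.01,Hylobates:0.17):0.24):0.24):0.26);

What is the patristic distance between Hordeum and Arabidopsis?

The path runs Hordeum → … → MRCA → … → Arabidopsis; the MRCA is the node subtending ((Bacillus,(Hordeum,Escherichia)),((Arabidopsis,Sciurus),((Salmonella,Tsuga),(Felis,(((Bombus,(Salmo,Takifugu)),(Drosophila,Pongo)),Apis))))).
Branch lengths along that path: 0.24 + 0.11 + 0.25 + 0.14 + 0.03 + 0.09 = 0.86.

0.86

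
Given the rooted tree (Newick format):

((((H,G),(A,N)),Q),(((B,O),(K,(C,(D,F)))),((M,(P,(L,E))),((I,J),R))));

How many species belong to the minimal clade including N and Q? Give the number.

The MRCA of N and Q is the node subtending (((H,G),(A,N)),Q).
That clade contains 5 terminal taxa: A, G, H, N, Q.

5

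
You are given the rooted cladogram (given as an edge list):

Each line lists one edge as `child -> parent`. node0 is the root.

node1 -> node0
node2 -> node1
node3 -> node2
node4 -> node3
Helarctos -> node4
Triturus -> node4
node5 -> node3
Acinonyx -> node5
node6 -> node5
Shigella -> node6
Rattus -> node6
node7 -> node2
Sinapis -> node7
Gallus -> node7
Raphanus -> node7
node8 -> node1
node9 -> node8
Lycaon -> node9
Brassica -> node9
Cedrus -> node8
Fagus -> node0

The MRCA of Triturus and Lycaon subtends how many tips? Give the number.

The MRCA of Triturus and Lycaon is the node subtending ((((Helarctos,Triturus),(Acinonyx,(Shigella,Rattus))),(Sinapis,Gallus,Raphanus)),((Lycaon,Brassica),Cedrus)).
That clade contains 11 terminal taxa: Acinonyx, Brassica, Cedrus, Gallus, Helarctos, Lycaon, Raphanus, Rattus, Shigella, Sinapis, Triturus.

11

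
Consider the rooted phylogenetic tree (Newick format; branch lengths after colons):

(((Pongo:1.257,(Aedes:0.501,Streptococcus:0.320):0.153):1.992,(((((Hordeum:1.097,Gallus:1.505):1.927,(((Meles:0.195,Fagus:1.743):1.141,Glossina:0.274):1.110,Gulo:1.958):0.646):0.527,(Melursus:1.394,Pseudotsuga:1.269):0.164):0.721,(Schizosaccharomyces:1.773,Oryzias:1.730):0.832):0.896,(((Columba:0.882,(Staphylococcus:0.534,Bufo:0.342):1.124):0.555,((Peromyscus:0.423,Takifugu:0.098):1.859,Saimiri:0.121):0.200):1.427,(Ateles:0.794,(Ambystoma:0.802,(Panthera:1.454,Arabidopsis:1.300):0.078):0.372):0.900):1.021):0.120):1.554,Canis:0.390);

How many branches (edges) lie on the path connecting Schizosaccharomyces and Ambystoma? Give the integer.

The MRCA of Schizosaccharomyces and Ambystoma is the node subtending (((((Hordeum,Gallus),(((Meles,Fagus),Glossina),Gulo)),(Melursus,Pseudotsuga)),(Schizosaccharomyces,Oryzias)),(((Columba,(Staphylococcus,Bufo)),((Peromyscus,Takifugu),Saimiri)),(Ateles,(Ambystoma,(Panthera,Arabidopsis))))).
From Schizosaccharomyces up to that node: 3 branches. From Ambystoma up to the same node: 4 branches. Total: 3 + 4 = 7.

7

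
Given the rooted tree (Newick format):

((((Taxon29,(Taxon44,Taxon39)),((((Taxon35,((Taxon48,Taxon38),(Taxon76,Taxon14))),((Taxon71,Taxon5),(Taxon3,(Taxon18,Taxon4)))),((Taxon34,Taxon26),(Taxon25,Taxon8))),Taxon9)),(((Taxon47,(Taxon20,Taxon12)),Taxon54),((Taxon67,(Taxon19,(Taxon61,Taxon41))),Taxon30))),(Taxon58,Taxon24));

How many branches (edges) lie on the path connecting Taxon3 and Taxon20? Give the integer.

12

The MRCA of Taxon3 and Taxon20 is the node subtending (((Taxon29,(Taxon44,Taxon39)),((((Taxon35,((Taxon48,Taxon38),(Taxon76,Taxon14))),((Taxon71,Taxon5),(Taxon3,(Taxon18,Taxon4)))),((Taxon34,Taxon26),(Taxon25,Taxon8))),Taxon9)),(((Taxon47,(Taxon20,Taxon12)),Taxon54),((Taxon67,(Taxon19,(Taxon61,Taxon41))),Taxon30))).
From Taxon3 up to that node: 7 branches. From Taxon20 up to the same node: 5 branches. Total: 7 + 5 = 12.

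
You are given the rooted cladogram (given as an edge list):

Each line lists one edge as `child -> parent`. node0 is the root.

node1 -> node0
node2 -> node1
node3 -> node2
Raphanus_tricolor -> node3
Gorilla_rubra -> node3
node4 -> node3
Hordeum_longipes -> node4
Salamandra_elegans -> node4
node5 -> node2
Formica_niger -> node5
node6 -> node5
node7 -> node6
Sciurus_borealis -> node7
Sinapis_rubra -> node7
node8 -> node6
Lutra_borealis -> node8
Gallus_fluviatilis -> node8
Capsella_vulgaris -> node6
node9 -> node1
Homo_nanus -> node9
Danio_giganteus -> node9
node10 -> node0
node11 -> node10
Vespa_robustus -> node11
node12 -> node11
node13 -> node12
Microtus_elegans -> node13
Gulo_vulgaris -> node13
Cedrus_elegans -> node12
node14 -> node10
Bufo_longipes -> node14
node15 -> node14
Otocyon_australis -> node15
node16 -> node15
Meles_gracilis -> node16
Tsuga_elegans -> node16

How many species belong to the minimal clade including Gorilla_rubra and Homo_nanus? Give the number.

The MRCA of Gorilla_rubra and Homo_nanus is the node subtending (((Raphanus_tricolor,Gorilla_rubra,(Hordeum_longipes,Salamandra_elegans)),(Formica_niger,((Sciurus_borealis,Sinapis_rubra),(Lutra_borealis,Gallus_fluviatilis),Capsella_vulgaris))),(Homo_nanus,Danio_giganteus)).
That clade contains 12 terminal taxa: Capsella_vulgaris, Danio_giganteus, Formica_niger, Gallus_fluviatilis, Gorilla_rubra, Homo_nanus, Hordeum_longipes, Lutra_borealis, Raphanus_tricolor, Salamandra_elegans, Sciurus_borealis, Sinapis_rubra.

12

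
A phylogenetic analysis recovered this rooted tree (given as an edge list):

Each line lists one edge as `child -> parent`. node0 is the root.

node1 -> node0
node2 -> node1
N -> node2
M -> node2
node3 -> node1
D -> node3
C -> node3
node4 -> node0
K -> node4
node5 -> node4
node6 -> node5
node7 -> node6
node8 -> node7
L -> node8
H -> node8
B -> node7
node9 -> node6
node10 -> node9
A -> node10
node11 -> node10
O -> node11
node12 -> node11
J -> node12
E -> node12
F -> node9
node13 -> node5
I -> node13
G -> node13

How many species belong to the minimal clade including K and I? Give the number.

11

The MRCA of K and I is the node subtending (K,((((L,H),B),((A,(O,(J,E))),F)),(I,G))).
That clade contains 11 terminal taxa: A, B, E, F, G, H, I, J, K, L, O.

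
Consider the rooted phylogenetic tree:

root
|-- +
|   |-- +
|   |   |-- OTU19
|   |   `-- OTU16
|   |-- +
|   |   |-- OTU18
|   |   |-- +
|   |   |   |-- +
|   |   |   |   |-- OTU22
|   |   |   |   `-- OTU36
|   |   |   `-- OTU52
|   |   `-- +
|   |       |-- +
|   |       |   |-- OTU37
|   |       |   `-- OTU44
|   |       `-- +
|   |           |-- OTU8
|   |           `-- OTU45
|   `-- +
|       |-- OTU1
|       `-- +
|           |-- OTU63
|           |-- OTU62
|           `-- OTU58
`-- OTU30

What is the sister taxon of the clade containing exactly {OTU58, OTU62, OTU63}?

OTU1

The clade containing exactly {OTU58, OTU62, OTU63} attaches to the tree at the node subtending (OTU1,(OTU63,OTU62,OTU58)).
The other lineage descending from that same node — the sister group — is the single tip OTU1.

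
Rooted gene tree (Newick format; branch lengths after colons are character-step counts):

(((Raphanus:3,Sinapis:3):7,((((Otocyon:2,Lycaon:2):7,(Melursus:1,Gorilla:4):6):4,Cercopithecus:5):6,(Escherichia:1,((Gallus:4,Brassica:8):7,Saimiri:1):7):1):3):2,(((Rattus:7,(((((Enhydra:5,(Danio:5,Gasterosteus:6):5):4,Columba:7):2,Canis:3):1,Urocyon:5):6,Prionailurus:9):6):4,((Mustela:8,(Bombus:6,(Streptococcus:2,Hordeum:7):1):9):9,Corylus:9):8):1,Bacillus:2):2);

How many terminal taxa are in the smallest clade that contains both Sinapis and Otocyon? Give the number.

11

The MRCA of Sinapis and Otocyon is the node subtending ((Raphanus,Sinapis),((((Otocyon,Lycaon),(Melursus,Gorilla)),Cercopithecus),(Escherichia,((Gallus,Brassica),Saimiri)))).
That clade contains 11 terminal taxa: Brassica, Cercopithecus, Escherichia, Gallus, Gorilla, Lycaon, Melursus, Otocyon, Raphanus, Saimiri, Sinapis.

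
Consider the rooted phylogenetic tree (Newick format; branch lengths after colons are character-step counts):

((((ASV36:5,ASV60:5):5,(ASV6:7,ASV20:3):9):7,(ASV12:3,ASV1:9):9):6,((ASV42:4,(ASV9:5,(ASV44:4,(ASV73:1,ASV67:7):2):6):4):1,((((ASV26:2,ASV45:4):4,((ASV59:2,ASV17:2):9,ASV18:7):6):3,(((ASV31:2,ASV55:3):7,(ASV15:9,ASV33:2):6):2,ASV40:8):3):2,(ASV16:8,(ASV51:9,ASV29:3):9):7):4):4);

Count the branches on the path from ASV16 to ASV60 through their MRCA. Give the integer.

8

The MRCA of ASV16 and ASV60 is the root of the tree.
From ASV16 up to that node: 4 branches. From ASV60 up to the same node: 4 branches. Total: 4 + 4 = 8.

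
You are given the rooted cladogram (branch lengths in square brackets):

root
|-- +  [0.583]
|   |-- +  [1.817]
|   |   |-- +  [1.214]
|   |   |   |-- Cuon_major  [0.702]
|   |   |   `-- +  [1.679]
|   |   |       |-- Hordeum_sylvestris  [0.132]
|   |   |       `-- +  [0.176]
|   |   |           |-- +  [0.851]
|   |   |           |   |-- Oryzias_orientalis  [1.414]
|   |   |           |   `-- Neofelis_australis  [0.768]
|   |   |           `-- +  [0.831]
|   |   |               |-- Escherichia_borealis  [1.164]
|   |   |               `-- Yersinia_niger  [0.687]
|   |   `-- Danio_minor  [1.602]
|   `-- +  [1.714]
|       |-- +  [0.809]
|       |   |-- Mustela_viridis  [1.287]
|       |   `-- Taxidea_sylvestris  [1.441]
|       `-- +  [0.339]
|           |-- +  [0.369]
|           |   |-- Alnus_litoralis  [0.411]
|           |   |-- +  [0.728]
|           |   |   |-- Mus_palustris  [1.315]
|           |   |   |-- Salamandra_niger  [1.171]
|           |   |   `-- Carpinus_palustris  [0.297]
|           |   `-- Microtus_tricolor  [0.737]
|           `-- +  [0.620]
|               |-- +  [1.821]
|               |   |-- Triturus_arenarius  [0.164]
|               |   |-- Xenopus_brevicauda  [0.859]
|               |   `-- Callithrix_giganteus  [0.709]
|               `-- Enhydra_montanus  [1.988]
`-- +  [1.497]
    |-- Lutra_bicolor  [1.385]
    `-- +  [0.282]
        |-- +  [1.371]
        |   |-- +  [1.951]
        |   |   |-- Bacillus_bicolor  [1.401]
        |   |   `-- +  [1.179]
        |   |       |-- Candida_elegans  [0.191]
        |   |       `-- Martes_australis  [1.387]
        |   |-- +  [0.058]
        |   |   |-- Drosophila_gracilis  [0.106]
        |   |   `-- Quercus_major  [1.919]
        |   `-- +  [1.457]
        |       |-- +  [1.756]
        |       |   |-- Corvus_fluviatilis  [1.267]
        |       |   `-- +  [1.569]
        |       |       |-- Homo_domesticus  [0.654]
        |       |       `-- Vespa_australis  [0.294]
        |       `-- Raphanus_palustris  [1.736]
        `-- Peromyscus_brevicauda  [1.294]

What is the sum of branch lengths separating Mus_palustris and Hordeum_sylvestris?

The path runs Mus_palustris → … → MRCA → … → Hordeum_sylvestris; the MRCA is the node subtending (((Cuon_major,(Hordeum_sylvestris,((Oryzias_orientalis,Neofelis_australis),(Escherichia_borealis,Yersinia_niger)))),Danio_minor),((Mustela_viridis,Taxidea_sylvestris),((Alnus_litoralis,(Mus_palustris,Salamandra_niger,Carpinus_palustris),Microtus_tricolor),((Triturus_arenarius,Xenopus_brevicauda,Callithrix_giganteus),Enhydra_montanus)))).
Branch lengths along that path: 1.315 + 0.728 + 0.369 + 0.339 + 1.714 + 1.817 + 1.214 + 1.679 + 0.132 = 9.307.

9.307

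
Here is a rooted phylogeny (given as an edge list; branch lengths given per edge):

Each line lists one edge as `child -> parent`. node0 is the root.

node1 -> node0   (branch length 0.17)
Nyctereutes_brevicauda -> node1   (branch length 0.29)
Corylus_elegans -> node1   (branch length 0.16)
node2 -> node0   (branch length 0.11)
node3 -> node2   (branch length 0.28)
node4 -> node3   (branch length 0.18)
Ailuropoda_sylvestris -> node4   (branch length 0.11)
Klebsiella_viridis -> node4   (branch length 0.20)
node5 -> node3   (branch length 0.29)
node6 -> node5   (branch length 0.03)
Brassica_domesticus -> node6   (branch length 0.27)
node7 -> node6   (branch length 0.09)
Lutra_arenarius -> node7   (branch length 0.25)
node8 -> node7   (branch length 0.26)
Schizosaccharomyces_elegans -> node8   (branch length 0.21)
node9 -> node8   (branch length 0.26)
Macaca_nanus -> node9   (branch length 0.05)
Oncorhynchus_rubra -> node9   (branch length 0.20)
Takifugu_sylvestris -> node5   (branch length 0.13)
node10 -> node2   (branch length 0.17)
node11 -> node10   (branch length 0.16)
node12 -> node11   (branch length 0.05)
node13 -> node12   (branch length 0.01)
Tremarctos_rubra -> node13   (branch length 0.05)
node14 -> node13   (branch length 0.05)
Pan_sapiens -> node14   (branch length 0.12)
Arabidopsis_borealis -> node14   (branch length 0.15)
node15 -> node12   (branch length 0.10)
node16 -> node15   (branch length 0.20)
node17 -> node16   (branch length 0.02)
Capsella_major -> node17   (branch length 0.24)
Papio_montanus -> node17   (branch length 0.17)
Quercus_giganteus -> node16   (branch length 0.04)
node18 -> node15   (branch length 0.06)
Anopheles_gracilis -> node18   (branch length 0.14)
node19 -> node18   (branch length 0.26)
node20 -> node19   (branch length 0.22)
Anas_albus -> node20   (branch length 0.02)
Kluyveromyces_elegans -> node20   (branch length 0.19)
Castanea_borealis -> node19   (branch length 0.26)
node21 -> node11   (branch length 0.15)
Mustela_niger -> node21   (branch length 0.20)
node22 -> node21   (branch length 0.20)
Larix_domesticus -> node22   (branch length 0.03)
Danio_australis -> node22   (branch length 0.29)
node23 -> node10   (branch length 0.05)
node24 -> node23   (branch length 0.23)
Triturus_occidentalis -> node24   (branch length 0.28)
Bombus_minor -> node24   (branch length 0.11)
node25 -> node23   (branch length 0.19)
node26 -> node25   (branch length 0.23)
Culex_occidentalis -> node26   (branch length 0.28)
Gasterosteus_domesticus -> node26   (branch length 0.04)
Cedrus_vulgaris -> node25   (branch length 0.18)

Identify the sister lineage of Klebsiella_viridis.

Ailuropoda_sylvestris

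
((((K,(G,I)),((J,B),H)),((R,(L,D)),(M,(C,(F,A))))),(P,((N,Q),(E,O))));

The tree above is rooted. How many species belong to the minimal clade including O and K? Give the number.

The MRCA of O and K is the root, so the clade is the entire tree.
That clade contains 18 terminal taxa: A, B, C, D, E, F, G, H, I, J, K, L, M, N, O, P, Q, R.

18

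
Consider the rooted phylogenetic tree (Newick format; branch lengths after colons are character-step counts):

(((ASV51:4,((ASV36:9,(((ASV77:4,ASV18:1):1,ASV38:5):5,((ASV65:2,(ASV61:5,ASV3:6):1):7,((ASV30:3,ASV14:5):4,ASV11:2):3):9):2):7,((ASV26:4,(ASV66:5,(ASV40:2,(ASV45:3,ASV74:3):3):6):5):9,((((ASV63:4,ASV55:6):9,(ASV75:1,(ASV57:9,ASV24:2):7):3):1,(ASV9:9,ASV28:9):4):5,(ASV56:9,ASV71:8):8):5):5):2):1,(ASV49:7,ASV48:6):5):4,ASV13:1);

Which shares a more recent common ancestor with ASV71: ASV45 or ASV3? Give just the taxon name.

The MRCA of ASV71 and ASV45 subtends ((ASV26,(ASV66,(ASV40,(ASV45,ASV74)))),((((ASV63,ASV55),(ASV75,(ASV57,ASV24))),(ASV9,ASV28)),(ASV56,ASV71))) (14 taxa).
The MRCA of ASV71 and ASV3 subtends ((ASV36,(((ASV77,ASV18),ASV38),((ASV65,(ASV61,ASV3)),((ASV30,ASV14),ASV11)))),((ASV26,(ASV66,(ASV40,(ASV45,ASV74)))),((((ASV63,ASV55),(ASV75,(ASV57,ASV24))),(ASV9,ASV28)),(ASV56,ASV71)))) (24 taxa).
The first is nested inside the second, so ASV71 shares a more recent common ancestor with ASV45.

ASV45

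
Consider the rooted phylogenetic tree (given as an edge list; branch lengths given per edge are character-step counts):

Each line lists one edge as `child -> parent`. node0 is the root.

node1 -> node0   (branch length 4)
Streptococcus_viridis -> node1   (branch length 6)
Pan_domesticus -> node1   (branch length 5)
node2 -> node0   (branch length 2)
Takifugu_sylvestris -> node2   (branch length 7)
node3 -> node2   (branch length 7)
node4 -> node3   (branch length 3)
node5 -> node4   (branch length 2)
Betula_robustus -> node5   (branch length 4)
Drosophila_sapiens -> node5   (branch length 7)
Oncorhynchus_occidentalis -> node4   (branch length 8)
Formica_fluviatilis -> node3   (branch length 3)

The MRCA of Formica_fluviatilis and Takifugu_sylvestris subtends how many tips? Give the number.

5

The MRCA of Formica_fluviatilis and Takifugu_sylvestris is the node subtending (Takifugu_sylvestris,(((Betula_robustus,Drosophila_sapiens),Oncorhynchus_occidentalis),Formica_fluviatilis)).
That clade contains 5 terminal taxa: Betula_robustus, Drosophila_sapiens, Formica_fluviatilis, Oncorhynchus_occidentalis, Takifugu_sylvestris.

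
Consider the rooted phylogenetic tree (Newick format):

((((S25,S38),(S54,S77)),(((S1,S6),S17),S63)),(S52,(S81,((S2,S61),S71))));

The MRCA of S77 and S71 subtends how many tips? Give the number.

The MRCA of S77 and S71 is the root, so the clade is the entire tree.
That clade contains 13 terminal taxa: S1, S17, S2, S25, S38, S52, S54, S6, S61, S63, S71, S77, S81.

13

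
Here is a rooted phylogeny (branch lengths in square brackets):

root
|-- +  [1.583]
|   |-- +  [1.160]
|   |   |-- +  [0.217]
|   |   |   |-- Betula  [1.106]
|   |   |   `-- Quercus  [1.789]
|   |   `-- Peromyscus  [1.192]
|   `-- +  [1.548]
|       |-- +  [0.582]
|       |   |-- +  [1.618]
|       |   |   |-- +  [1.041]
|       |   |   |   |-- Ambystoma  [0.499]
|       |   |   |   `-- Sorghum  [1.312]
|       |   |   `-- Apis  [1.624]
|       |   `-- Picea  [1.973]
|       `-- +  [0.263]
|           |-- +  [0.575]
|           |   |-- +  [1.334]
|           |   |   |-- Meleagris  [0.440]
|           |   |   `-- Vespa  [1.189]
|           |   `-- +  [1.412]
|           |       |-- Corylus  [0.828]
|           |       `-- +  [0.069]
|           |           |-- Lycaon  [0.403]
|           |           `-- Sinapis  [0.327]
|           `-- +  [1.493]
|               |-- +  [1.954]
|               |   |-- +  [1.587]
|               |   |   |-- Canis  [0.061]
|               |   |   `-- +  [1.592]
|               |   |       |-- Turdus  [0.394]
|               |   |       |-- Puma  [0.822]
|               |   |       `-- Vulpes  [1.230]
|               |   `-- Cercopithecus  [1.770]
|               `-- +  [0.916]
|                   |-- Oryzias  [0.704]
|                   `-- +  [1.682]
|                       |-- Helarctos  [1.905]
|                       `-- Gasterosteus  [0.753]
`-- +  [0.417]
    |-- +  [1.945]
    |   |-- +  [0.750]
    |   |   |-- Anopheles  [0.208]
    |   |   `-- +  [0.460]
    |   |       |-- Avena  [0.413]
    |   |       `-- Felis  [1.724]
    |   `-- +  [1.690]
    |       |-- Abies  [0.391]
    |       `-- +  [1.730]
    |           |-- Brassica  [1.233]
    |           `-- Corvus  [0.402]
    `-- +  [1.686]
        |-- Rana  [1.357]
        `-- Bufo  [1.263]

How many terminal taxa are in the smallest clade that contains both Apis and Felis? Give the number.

28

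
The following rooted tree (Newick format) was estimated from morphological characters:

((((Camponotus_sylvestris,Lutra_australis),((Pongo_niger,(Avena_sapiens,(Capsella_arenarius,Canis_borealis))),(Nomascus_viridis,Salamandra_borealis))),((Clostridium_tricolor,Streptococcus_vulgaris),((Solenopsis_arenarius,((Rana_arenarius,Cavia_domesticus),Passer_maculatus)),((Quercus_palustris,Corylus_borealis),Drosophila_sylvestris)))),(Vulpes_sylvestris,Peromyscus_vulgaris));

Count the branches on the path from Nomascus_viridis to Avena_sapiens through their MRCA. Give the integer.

The MRCA of Nomascus_viridis and Avena_sapiens is the node subtending ((Pongo_niger,(Avena_sapiens,(Capsella_arenarius,Canis_borealis))),(Nomascus_viridis,Salamandra_borealis)).
From Nomascus_viridis up to that node: 2 branches. From Avena_sapiens up to the same node: 3 branches. Total: 2 + 3 = 5.

5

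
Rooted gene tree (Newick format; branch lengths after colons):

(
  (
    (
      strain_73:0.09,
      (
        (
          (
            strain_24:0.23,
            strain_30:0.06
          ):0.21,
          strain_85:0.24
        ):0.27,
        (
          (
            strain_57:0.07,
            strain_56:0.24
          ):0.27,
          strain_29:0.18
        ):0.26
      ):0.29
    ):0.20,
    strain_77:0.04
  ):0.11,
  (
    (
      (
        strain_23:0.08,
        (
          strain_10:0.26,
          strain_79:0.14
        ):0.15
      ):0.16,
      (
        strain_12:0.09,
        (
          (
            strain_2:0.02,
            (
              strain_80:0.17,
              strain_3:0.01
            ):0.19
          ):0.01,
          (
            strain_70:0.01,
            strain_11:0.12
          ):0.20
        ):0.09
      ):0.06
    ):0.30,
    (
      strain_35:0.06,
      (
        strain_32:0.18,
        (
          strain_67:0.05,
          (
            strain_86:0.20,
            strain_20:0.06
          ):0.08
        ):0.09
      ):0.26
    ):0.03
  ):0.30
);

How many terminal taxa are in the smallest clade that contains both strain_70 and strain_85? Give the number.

22

The MRCA of strain_70 and strain_85 is the root, so the clade is the entire tree.
That clade contains 22 terminal taxa: strain_10, strain_11, strain_12, strain_2, strain_20, strain_23, strain_24, strain_29, strain_3, strain_30, strain_32, strain_35, strain_56, strain_57, strain_67, strain_70, strain_73, strain_77, strain_79, strain_80, strain_85, strain_86.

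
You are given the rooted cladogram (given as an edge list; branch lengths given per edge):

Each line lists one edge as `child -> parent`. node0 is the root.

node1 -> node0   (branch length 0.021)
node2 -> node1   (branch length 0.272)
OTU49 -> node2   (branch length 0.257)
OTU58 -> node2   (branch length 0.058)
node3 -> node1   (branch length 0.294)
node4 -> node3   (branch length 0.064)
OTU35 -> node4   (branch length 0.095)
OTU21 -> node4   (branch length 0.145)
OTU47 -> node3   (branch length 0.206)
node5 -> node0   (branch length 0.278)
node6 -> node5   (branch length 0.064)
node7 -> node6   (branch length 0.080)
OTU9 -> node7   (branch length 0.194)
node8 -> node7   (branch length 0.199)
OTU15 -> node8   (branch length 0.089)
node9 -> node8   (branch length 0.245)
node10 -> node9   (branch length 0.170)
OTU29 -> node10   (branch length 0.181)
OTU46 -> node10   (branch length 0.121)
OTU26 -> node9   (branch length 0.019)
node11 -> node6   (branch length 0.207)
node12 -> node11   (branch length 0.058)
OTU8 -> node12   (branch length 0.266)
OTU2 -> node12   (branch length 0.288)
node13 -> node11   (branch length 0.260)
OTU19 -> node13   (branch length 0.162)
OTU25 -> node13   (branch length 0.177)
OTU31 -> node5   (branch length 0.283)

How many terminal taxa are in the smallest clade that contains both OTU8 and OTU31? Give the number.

10

The MRCA of OTU8 and OTU31 is the node subtending (((OTU9,(OTU15,((OTU29,OTU46),OTU26))),((OTU8,OTU2),(OTU19,OTU25))),OTU31).
That clade contains 10 terminal taxa: OTU15, OTU19, OTU2, OTU25, OTU26, OTU29, OTU31, OTU46, OTU8, OTU9.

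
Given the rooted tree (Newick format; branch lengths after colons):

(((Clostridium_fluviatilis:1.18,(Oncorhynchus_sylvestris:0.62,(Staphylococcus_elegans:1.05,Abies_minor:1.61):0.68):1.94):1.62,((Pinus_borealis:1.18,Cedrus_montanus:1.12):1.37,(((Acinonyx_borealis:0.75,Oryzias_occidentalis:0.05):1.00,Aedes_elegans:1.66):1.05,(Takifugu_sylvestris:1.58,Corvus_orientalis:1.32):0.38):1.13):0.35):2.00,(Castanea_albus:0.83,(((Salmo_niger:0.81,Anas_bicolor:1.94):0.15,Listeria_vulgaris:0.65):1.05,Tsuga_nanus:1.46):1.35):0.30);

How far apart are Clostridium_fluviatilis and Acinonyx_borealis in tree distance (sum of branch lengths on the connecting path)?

7.08

The path runs Clostridium_fluviatilis → … → MRCA → … → Acinonyx_borealis; the MRCA is the node subtending ((Clostridium_fluviatilis,(Oncorhynchus_sylvestris,(Staphylococcus_elegans,Abies_minor))),((Pinus_borealis,Cedrus_montanus),(((Acinonyx_borealis,Oryzias_occidentalis),Aedes_elegans),(Takifugu_sylvestris,Corvus_orientalis)))).
Branch lengths along that path: 1.18 + 1.62 + 0.35 + 1.13 + 1.05 + 1.00 + 0.75 = 7.08.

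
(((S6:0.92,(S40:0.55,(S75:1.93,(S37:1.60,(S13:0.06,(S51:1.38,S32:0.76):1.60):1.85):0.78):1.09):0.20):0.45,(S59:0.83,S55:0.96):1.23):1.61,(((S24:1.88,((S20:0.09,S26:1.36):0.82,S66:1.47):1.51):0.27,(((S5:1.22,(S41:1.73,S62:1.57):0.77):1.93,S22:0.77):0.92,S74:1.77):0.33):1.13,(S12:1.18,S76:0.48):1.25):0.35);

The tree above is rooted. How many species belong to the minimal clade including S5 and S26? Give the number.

9

The MRCA of S5 and S26 is the node subtending ((S24,((S20,S26),S66)),(((S5,(S41,S62)),S22),S74)).
That clade contains 9 terminal taxa: S20, S22, S24, S26, S41, S5, S62, S66, S74.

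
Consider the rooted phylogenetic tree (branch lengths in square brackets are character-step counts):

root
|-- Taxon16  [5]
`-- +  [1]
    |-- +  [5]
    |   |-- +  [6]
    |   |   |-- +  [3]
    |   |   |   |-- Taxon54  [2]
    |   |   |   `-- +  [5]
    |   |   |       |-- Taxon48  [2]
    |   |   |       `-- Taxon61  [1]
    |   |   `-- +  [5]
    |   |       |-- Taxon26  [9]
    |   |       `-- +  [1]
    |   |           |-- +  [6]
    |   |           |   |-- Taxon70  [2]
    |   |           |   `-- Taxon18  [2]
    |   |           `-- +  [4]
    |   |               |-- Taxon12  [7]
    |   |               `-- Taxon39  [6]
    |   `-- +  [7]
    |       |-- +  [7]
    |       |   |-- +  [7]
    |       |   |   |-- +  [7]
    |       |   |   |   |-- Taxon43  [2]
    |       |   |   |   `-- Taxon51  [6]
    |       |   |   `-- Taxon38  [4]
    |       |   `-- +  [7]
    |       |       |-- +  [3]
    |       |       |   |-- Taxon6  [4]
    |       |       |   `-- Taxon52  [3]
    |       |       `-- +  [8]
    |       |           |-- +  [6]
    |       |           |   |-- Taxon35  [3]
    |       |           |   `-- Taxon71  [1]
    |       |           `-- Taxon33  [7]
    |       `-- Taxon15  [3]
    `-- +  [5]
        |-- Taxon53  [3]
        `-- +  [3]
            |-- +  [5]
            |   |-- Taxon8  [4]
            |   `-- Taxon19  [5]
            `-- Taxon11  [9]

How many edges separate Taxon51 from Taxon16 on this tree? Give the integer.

The MRCA of Taxon51 and Taxon16 is the root of the tree.
From Taxon51 up to that node: 7 branches. From Taxon16 up to the same node: 1 branch. Total: 7 + 1 = 8.

8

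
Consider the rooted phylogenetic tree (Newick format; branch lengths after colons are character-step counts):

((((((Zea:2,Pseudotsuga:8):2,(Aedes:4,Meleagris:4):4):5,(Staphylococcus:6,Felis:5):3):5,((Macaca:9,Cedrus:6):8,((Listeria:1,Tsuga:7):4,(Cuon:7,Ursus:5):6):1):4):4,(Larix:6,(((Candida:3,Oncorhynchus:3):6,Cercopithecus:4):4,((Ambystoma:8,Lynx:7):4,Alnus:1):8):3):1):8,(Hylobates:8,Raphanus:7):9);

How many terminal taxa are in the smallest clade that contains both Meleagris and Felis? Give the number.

6

The MRCA of Meleagris and Felis is the node subtending (((Zea,Pseudotsuga),(Aedes,Meleagris)),(Staphylococcus,Felis)).
That clade contains 6 terminal taxa: Aedes, Felis, Meleagris, Pseudotsuga, Staphylococcus, Zea.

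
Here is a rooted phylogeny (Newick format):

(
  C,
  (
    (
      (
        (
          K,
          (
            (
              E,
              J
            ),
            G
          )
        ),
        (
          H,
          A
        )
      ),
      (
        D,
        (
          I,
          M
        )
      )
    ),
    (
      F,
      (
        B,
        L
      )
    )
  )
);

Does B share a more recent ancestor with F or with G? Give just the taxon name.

F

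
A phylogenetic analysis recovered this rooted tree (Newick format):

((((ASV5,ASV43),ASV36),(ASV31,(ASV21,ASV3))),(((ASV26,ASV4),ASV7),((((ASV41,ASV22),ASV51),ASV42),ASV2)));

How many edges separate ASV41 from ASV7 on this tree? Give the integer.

The MRCA of ASV41 and ASV7 is the node subtending (((ASV26,ASV4),ASV7),((((ASV41,ASV22),ASV51),ASV42),ASV2)).
From ASV41 up to that node: 5 branches. From ASV7 up to the same node: 2 branches. Total: 5 + 2 = 7.

7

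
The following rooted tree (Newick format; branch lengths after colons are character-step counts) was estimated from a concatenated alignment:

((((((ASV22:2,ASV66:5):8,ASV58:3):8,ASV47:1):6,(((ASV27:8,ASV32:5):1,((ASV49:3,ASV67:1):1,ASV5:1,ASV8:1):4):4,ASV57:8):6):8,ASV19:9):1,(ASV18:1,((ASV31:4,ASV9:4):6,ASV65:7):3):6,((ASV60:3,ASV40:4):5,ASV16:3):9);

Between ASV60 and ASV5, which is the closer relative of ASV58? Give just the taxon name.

ASV5

The MRCA of ASV58 and ASV5 subtends ((((ASV22,ASV66),ASV58),ASV47),(((ASV27,ASV32),((ASV49,ASV67),ASV5,ASV8)),ASV57)) (11 taxa).
The MRCA of ASV58 and ASV60 is the root, subtending the entire tree (19 taxa).
The first is nested inside the second, so ASV58 shares a more recent common ancestor with ASV5.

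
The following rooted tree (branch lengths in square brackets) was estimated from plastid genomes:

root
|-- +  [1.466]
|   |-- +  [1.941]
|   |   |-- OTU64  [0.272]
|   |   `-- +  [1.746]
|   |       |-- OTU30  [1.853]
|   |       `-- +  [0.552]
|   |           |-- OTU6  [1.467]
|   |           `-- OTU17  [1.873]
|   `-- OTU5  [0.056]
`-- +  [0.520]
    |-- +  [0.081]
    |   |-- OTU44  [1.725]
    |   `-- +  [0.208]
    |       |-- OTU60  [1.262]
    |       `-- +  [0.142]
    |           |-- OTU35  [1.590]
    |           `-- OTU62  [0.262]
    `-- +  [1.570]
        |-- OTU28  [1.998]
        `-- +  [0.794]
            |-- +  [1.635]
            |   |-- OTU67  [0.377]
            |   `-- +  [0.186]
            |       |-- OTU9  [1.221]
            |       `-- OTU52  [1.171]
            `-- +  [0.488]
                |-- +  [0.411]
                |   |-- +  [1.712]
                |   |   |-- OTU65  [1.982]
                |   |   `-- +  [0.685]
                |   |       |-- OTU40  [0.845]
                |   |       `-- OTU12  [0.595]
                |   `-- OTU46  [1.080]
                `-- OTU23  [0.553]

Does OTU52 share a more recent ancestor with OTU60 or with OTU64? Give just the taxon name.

OTU60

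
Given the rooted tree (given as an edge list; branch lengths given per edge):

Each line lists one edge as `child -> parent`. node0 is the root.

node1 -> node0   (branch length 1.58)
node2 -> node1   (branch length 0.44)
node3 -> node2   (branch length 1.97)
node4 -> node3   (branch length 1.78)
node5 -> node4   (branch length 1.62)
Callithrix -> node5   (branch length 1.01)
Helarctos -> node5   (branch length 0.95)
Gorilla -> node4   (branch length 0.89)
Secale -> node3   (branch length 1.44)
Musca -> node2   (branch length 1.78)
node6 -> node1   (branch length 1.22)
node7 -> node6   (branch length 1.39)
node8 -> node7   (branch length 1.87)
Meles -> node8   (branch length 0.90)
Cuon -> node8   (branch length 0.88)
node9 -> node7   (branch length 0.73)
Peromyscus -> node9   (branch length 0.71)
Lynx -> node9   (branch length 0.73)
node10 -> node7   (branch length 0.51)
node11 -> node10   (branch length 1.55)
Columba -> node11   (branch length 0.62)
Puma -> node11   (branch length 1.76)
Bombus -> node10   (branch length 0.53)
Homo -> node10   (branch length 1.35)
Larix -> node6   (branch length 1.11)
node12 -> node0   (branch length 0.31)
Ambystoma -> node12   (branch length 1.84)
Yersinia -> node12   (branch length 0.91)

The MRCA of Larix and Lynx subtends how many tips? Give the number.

9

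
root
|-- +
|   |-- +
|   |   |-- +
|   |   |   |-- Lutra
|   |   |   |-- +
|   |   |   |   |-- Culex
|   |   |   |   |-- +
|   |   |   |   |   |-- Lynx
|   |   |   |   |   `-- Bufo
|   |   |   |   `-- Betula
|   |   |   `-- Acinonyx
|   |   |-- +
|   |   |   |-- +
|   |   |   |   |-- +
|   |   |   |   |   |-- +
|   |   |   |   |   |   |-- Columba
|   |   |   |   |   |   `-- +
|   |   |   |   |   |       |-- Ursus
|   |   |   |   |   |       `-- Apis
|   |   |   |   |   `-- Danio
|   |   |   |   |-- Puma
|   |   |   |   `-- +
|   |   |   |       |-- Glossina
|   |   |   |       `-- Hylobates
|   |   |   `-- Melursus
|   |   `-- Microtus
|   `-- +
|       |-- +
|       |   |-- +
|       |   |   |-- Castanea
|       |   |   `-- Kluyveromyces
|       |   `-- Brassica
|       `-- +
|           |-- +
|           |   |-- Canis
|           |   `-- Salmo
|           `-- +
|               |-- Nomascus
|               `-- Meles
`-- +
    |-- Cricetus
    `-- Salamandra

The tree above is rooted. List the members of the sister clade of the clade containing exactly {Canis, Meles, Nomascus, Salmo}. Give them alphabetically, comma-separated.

The clade containing exactly {Canis, Meles, Nomascus, Salmo} attaches to the tree at the node subtending (((Castanea,Kluyveromyces),Brassica),((Canis,Salmo),(Nomascus,Meles))).
The other lineage descending from that same node — the sister group — is ((Castanea,Kluyveromyces),Brassica); its 3 tips in alphabetical order are the answer.

Brassica, Castanea, Kluyveromyces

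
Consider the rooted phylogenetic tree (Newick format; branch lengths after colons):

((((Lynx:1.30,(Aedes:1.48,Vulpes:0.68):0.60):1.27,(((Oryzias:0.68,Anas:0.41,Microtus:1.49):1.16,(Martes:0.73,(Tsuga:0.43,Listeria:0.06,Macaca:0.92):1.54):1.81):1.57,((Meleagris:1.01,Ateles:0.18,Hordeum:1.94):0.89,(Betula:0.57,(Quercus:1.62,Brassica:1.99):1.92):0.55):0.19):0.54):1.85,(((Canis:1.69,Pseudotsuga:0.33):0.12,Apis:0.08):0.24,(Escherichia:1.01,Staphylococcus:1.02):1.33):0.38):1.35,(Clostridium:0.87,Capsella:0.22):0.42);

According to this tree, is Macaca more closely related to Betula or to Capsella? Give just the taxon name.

The MRCA of Macaca and Betula subtends (((Oryzias,Anas,Microtus),(Martes,(Tsuga,Listeria,Macaca))),((Meleagris,Ateles,Hordeum),(Betula,(Quercus,Brassica)))) (13 taxa).
The MRCA of Macaca and Capsella is the root, subtending the entire tree (23 taxa).
The first is nested inside the second, so Macaca shares a more recent common ancestor with Betula.

Betula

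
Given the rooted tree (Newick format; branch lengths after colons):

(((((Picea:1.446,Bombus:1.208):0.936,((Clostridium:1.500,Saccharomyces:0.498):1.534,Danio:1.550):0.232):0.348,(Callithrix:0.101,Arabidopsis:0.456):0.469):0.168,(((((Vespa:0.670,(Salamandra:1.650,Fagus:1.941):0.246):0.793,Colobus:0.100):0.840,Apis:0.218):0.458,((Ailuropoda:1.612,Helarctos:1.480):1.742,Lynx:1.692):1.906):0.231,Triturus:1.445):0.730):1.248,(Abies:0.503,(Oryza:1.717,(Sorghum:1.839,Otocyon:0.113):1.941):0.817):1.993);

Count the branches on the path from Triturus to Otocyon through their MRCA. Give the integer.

7

The MRCA of Triturus and Otocyon is the root of the tree.
From Triturus up to that node: 3 branches. From Otocyon up to the same node: 4 branches. Total: 3 + 4 = 7.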